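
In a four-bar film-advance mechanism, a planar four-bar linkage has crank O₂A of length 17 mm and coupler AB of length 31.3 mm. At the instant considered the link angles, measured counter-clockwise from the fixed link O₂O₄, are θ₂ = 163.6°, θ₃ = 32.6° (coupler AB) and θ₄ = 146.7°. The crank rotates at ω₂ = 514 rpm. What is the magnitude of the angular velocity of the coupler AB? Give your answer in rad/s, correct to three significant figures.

9.31

ω₂ = 53.83 rad/s (from 514 rpm).
Differentiating the loop-closure r₂e^{iθ₂}+r₃e^{iθ₃}=r₁+r₄e^{iθ₄} gives r₂ω₂e^{iθ₂}+r₃ω₃e^{iθ₃}=r₄ω₄e^{iθ₄}.
Eliminating the other unknown: ω₃ = r₂ω₂ sin(θ₄−θ₂) / [r₃ sin(θ₃−θ₄)].
Numerator sine = -0.29070; denominator sine = -0.91283.
Result = 0.017·53.83·(-0.29070) / (0.0313·(-0.91283)) = +9.3101 rad/s; magnitude 9.3101 rad/s.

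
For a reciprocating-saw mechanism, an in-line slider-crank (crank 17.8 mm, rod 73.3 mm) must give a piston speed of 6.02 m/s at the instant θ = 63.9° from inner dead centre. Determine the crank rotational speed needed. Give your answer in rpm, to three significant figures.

3240

For an in-line slider-crank, |v_piston| = rω|sinθ|·[1 + r cosθ/√(L² − r² sin²θ)].
With r = 0.0178 m, L = 0.0733 m, θ = 63.9°: the bracketed kinematic factor |dx/dθ| = 0.017735 m.
ω = v/|dx/dθ| = 6.02/0.017735 = 339.45 rad/s.
N = 60ω/(2π) = 3241.5 rpm.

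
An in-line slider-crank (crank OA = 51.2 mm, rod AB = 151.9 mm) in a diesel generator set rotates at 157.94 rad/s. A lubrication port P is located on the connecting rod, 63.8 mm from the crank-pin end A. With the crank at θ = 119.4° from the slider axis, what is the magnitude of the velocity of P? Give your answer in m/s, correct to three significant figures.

6.93

ω = 157.9 rad/s.  Crank-pin speed |V_A| = rω = 8.0865 m/s, perpendicular to OA.
Rod angle: sinφ = −(r/L) sinθ ⇒ φ = -17.077°; ω_rod = −rω cosθ/√(L²−r²sin²θ) = +27.339 rad/s.
V_P = V_A + ω_rod × AP, with AP = 0.0638 m along the rod.
Components: V_Px = −rω sinθ − a·ω_rod·sinφ = -6.5329 m/s;  V_Py = rω cosθ + a·ω_rod·cosφ = -2.3024 m/s.
|V_P| = √(V_Px² + V_Py²) = 6.9267 m/s.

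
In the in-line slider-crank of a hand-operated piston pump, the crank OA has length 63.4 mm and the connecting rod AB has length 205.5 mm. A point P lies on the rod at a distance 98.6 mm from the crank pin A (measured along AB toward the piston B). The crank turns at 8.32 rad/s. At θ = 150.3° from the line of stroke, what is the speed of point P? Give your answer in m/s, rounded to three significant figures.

0.329

ω = 8.32 rad/s.  Crank-pin speed |V_A| = rω = 0.52749 m/s, perpendicular to OA.
Rod angle: sinφ = −(r/L) sinθ ⇒ φ = -8.793°; ω_rod = −rω cosθ/√(L²−r²sin²θ) = +2.2562 rad/s.
V_P = V_A + ω_rod × AP, with AP = 0.0986 m along the rod.
Components: V_Px = −rω sinθ − a·ω_rod·sinφ = -0.22734 m/s;  V_Py = rω cosθ + a·ω_rod·cosφ = -0.23835 m/s.
|V_P| = √(V_Px² + V_Py²) = 0.32939 m/s.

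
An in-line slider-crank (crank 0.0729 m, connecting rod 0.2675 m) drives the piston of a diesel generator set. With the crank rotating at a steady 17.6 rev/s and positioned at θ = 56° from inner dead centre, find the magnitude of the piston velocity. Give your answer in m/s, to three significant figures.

7.73

ω = 2π·17.6 = 110.6 rad/s
For an in-line slider-crank, x = r cosθ + √(L² − r² sin²θ), so v = −rω sinθ·[1 + r cosθ/√(L² − r² sin²θ)].
With r = 0.0729 m, L = 0.2675 m, θ = 56°: √(L² − r² sin²θ) = 0.26058 m.
v = −0.0729·110.6·0.82904·[1 + 0.0729·0.55919/0.26058] = -7.7289 m/s.
|v| = 7.7289 m/s.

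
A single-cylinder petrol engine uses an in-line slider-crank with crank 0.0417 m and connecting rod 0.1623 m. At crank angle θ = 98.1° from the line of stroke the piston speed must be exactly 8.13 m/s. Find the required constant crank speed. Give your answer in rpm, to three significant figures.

1950

For an in-line slider-crank, |v_piston| = rω|sinθ|·[1 + r cosθ/√(L² − r² sin²θ)].
With r = 0.0417 m, L = 0.1623 m, θ = 98.1°: the bracketed kinematic factor |dx/dθ| = 0.039739 m.
ω = v/|dx/dθ| = 8.13/0.039739 = 204.59 rad/s.
N = 60ω/(2π) = 1953.7 rpm.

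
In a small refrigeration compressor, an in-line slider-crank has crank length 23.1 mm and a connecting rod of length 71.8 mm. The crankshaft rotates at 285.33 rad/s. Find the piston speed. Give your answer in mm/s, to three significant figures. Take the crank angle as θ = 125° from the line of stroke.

4370

ω = 285.3 rad/s
For an in-line slider-crank, x = r cosθ + √(L² − r² sin²θ), so v = −rω sinθ·[1 + r cosθ/√(L² − r² sin²θ)].
With r = 0.0231 m, L = 0.0718 m, θ = 125°: √(L² − r² sin²θ) = 0.069262 m.
v = −0.0231·285.3·0.81915·[1 + 0.0231·-0.57358/0.069262] = -4.3663 m/s.
|v| = 4.3663 m/s = 4366.3 mm/s.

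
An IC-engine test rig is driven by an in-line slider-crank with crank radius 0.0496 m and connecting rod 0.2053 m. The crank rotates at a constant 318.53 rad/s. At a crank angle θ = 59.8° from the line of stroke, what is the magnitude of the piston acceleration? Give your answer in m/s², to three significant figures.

1930

ω = 318.5 rad/s
x(θ) = r cosθ + √(L² − r² sin²θ); with ω constant, a = ω²·d²x/dθ².
d²x/dθ² = −r cosθ − r²(cos2θ)/√u − r⁴ sin²2θ/(4u^{3/2}),  u = L² − r² sin²θ = 0.0403104 m².
Substituting r = 0.0496 m, L = 0.2053 m, θ = 59.8°: d²x/dθ² = -0.019039 m.
a = ω²·d²x/dθ² = (318.5)²·(-0.019039) = -1931.7 m/s²;  |a| = 1931.7 m/s².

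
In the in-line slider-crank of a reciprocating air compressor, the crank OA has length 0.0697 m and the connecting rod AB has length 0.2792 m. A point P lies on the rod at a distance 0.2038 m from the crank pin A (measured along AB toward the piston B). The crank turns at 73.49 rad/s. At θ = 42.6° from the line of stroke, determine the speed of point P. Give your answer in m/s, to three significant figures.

4.07

ω = 73.49 rad/s.  Crank-pin speed |V_A| = rω = 5.1223 m/s, perpendicular to OA.
Rod angle: sinφ = −(r/L) sinθ ⇒ φ = -9.728°; ω_rod = −rω cosθ/√(L²−r²sin²θ) = -13.702 rad/s.
V_P = V_A + ω_rod × AP, with AP = 0.2038 m along the rod.
Components: V_Px = −rω sinθ − a·ω_rod·sinφ = -3.939 m/s;  V_Py = rω cosθ + a·ω_rod·cosφ = +1.0182 m/s.
|V_P| = √(V_Px² + V_Py²) = 4.0685 m/s.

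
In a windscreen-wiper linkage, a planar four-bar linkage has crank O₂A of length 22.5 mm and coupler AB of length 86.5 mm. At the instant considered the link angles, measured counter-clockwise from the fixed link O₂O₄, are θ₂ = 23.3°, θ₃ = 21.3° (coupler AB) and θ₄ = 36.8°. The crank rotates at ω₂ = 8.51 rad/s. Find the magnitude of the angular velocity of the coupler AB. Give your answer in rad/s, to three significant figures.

1.93

ω₂ = 8.51 rad/s
Differentiating the loop-closure r₂e^{iθ₂}+r₃e^{iθ₃}=r₁+r₄e^{iθ₄} gives r₂ω₂e^{iθ₂}+r₃ω₃e^{iθ₃}=r₄ω₄e^{iθ₄}.
Eliminating the other unknown: ω₃ = r₂ω₂ sin(θ₄−θ₂) / [r₃ sin(θ₃−θ₄)].
Numerator sine = +0.23345; denominator sine = -0.26724.
Result = 0.0225·8.51·(+0.23345) / (0.0865·(-0.26724)) = -1.9337 rad/s; magnitude 1.9337 rad/s.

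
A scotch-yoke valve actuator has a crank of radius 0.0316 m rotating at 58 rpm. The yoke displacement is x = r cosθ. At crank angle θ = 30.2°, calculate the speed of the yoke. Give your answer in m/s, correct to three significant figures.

0.0965

ω = 6.074 rad/s (from 58 rpm).
x = r cosθ ⇒ ẋ = −rω sinθ.
|v| = rω|sinθ| = 0.0316·6.074·|sin 30.2°| = 0.096545 m/s.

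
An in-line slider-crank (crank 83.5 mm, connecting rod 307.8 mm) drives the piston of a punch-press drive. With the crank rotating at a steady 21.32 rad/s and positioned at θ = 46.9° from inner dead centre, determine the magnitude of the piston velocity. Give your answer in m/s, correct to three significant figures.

ω = 21.32 rad/s
For an in-line slider-crank, x = r cosθ + √(L² − r² sin²θ), so v = −rω sinθ·[1 + r cosθ/√(L² − r² sin²θ)].
With r = 0.0835 m, L = 0.3078 m, θ = 46.9°: √(L² − r² sin²θ) = 0.3017 m.
v = −0.0835·21.32·0.73016·[1 + 0.0835·0.68327/0.3017] = -1.5457 m/s.
|v| = 1.5457 m/s.

1.55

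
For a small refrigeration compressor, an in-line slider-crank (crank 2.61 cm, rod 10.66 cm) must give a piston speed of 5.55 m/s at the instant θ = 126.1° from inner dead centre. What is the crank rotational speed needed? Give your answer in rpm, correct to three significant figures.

2950

For an in-line slider-crank, |v_piston| = rω|sinθ|·[1 + r cosθ/√(L² − r² sin²θ)].
With r = 0.0261 m, L = 0.1066 m, θ = 126.1°: the bracketed kinematic factor |dx/dθ| = 0.017985 m.
ω = v/|dx/dθ| = 5.55/0.017985 = 308.59 rad/s.
N = 60ω/(2π) = 2946.8 rpm.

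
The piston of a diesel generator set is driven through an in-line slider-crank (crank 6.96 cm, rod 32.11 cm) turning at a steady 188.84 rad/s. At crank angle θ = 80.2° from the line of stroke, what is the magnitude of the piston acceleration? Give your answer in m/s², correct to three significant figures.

ω = 188.8 rad/s
x(θ) = r cosθ + √(L² − r² sin²θ); with ω constant, a = ω²·d²x/dθ².
d²x/dθ² = −r cosθ − r²(cos2θ)/√u − r⁴ sin²2θ/(4u^{3/2}),  u = L² − r² sin²θ = 0.0984014 m².
Substituting r = 0.0696 m, L = 0.3211 m, θ = 80.2°: d²x/dθ² = +0.0026798 m.
a = ω²·d²x/dθ² = (188.8)²·(+0.0026798) = +95.562 m/s²;  |a| = 95.562 m/s².

95.6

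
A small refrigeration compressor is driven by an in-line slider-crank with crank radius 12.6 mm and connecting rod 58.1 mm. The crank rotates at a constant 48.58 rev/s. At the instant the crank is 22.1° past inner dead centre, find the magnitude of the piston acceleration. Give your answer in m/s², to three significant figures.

1270

ω = 2π·48.6 = 305.2 rad/s
x(θ) = r cosθ + √(L² − r² sin²θ); with ω constant, a = ω²·d²x/dθ².
d²x/dθ² = −r cosθ − r²(cos2θ)/√u − r⁴ sin²2θ/(4u^{3/2}),  u = L² − r² sin²θ = 0.00335314 m².
Substituting r = 0.0126 m, L = 0.0581 m, θ = 22.1°: d²x/dθ² = -0.013656 m.
a = ω²·d²x/dθ² = (305.2)²·(-0.013656) = -1272.3 m/s²;  |a| = 1272.3 m/s².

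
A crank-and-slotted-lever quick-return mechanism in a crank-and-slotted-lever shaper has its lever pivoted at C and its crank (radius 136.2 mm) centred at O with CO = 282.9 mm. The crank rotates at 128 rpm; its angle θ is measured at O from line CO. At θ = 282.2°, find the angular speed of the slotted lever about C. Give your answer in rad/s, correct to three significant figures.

3.11

ω = 13.4 rad/s (from 128 rpm).
Crank pin A relative to C: A = (d + r cosθ, r sinθ); lever angle φ = atan2(r sinθ, d + r cosθ).
Differentiating tanφ: φ̇ = rω(d cosθ + r)/(d² + r² + 2dr cosθ).
d² + r² + 2dr cosθ = |CA|² = 0.114868 m²;  d cosθ + r = +0.19598 m.
|ω_lever| = |0.1362·13.4·+0.19598| / 0.114868 = 3.1148 rad/s.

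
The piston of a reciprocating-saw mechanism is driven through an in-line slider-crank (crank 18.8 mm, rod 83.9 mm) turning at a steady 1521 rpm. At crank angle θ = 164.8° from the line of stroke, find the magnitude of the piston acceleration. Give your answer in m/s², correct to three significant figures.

ω = 2π·1521/60 = 159.3 rad/s
x(θ) = r cosθ + √(L² − r² sin²θ); with ω constant, a = ω²·d²x/dθ².
d²x/dθ² = −r cosθ − r²(cos2θ)/√u − r⁴ sin²2θ/(4u^{3/2}),  u = L² − r² sin²θ = 0.00701491 m².
Substituting r = 0.0188 m, L = 0.0839 m, θ = 164.8°: d²x/dθ² = +0.014489 m.
a = ω²·d²x/dθ² = (159.3)²·(+0.014489) = +367.58 m/s²;  |a| = 367.58 m/s².

368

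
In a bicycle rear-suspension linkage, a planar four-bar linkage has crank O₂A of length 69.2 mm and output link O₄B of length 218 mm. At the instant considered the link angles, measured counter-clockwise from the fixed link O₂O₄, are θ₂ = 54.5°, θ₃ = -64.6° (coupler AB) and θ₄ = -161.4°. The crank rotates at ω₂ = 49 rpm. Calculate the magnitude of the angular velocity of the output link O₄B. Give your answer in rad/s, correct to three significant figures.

1.43

ω₂ = 5.131 rad/s (from 49 rpm).
Differentiating the loop-closure r₂e^{iθ₂}+r₃e^{iθ₃}=r₁+r₄e^{iθ₄} gives r₂ω₂e^{iθ₂}+r₃ω₃e^{iθ₃}=r₄ω₄e^{iθ₄}.
Eliminating the other unknown: ω₄ = r₂ω₂ sin(θ₂−θ₃) / [r₄ sin(θ₄−θ₃)].
Numerator sine = +0.87377; denominator sine = -0.99297.
Result = 0.0692·5.131·(+0.87377) / (0.218·(-0.99297)) = -1.4333 rad/s; magnitude 1.4333 rad/s.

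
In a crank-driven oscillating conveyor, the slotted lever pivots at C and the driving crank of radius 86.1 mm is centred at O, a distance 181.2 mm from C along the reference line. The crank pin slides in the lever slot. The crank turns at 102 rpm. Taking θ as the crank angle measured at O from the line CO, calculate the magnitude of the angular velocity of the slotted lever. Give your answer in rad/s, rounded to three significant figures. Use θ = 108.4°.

0.874

ω = 10.68 rad/s (from 102 rpm).
Crank pin A relative to C: A = (d + r cosθ, r sinθ); lever angle φ = atan2(r sinθ, d + r cosθ).
Differentiating tanφ: φ̇ = rω(d cosθ + r)/(d² + r² + 2dr cosθ).
d² + r² + 2dr cosθ = |CA|² = 0.0303976 m²;  d cosθ + r = +0.028904 m.
|ω_lever| = |0.0861·10.68·+0.028904| / 0.0303976 = 0.87449 rad/s.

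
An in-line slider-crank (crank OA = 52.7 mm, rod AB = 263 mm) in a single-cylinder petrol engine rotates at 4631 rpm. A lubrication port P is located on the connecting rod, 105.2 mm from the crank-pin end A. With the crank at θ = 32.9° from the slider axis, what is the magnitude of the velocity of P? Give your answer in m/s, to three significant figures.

ω = 485 rad/s.  Crank-pin speed |V_A| = rω = 25.557 m/s, perpendicular to OA.
Rod angle: sinφ = −(r/L) sinθ ⇒ φ = -6.249°; ω_rod = −rω cosθ/√(L²−r²sin²θ) = -82.078 rad/s.
V_P = V_A + ω_rod × AP, with AP = 0.1052 m along the rod.
Components: V_Px = −rω sinθ − a·ω_rod·sinφ = -14.822 m/s;  V_Py = rω cosθ + a·ω_rod·cosφ = +12.875 m/s.
|V_P| = √(V_Px² + V_Py²) = 19.633 m/s.

19.6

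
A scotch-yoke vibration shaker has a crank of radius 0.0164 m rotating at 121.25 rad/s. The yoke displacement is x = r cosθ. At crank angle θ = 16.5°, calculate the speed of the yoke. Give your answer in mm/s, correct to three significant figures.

565

ω = 121.2 rad/s
x = r cosθ ⇒ ẋ = −rω sinθ.
|v| = rω|sinθ| = 0.0164·121.2·|sin 16.5°| = 0.56476 m/s = 564.76 mm/s.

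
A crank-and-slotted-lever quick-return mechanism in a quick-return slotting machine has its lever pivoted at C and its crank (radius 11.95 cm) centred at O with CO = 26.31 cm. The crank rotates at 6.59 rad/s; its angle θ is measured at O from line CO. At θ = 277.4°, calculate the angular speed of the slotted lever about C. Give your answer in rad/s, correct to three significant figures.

ω = 6.59 rad/s
Crank pin A relative to C: A = (d + r cosθ, r sinθ); lever angle φ = atan2(r sinθ, d + r cosθ).
Differentiating tanφ: φ̇ = rω(d cosθ + r)/(d² + r² + 2dr cosθ).
d² + r² + 2dr cosθ = |CA|² = 0.0916006 m²;  d cosθ + r = +0.15339 m.
|ω_lever| = |0.1195·6.59·+0.15339| / 0.0916006 = 1.3187 rad/s.

1.32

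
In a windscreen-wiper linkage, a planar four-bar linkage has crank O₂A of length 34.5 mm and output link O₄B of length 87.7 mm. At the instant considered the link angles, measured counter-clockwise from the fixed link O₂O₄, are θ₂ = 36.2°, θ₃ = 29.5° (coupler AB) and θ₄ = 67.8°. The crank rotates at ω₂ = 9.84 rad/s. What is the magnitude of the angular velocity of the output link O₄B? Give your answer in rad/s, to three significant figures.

ω₂ = 9.84 rad/s
Differentiating the loop-closure r₂e^{iθ₂}+r₃e^{iθ₃}=r₁+r₄e^{iθ₄} gives r₂ω₂e^{iθ₂}+r₃ω₃e^{iθ₃}=r₄ω₄e^{iθ₄}.
Eliminating the other unknown: ω₄ = r₂ω₂ sin(θ₂−θ₃) / [r₄ sin(θ₄−θ₃)].
Numerator sine = +0.11667; denominator sine = +0.61978.
Result = 0.0345·9.84·(+0.11667) / (0.0877·(+0.61978)) = +0.72868 rad/s; magnitude 0.72868 rad/s.

0.729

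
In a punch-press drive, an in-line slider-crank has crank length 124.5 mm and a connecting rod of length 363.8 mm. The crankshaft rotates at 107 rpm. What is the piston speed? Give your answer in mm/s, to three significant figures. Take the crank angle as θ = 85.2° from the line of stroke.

ω = 2π·107/60 = 11.21 rad/s
For an in-line slider-crank, x = r cosθ + √(L² − r² sin²θ), so v = −rω sinθ·[1 + r cosθ/√(L² − r² sin²θ)].
With r = 0.1245 m, L = 0.3638 m, θ = 85.2°: √(L² − r² sin²θ) = 0.34199 m.
v = −0.1245·11.21·0.99649·[1 + 0.1245·0.08368/0.34199] = -1.4325 m/s.
|v| = 1.4325 m/s = 1432.5 mm/s.

1430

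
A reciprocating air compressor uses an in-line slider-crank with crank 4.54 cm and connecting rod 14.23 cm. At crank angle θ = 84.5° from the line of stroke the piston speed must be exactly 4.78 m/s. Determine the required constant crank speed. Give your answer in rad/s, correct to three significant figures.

102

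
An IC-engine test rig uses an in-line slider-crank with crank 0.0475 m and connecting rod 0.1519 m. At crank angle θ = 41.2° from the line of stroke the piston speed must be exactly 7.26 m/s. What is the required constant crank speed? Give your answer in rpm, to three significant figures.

1790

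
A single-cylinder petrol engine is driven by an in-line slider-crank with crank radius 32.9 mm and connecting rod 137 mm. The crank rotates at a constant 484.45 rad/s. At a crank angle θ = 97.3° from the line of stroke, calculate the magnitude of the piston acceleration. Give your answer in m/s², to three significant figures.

2830

ω = 484.4 rad/s
x(θ) = r cosθ + √(L² − r² sin²θ); with ω constant, a = ω²·d²x/dθ².
d²x/dθ² = −r cosθ − r²(cos2θ)/√u − r⁴ sin²2θ/(4u^{3/2}),  u = L² − r² sin²θ = 0.0177041 m².
Substituting r = 0.0329 m, L = 0.137 m, θ = 97.3°: d²x/dθ² = +0.012045 m.
a = ω²·d²x/dθ² = (484.4)²·(+0.012045) = +2826.8 m/s²;  |a| = 2826.8 m/s².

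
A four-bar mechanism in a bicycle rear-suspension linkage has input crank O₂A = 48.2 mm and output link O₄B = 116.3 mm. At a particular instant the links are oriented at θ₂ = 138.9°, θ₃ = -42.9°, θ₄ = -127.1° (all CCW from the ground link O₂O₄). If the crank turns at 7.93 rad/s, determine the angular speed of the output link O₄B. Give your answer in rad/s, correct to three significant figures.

ω₂ = 7.93 rad/s
Differentiating the loop-closure r₂e^{iθ₂}+r₃e^{iθ₃}=r₁+r₄e^{iθ₄} gives r₂ω₂e^{iθ₂}+r₃ω₃e^{iθ₃}=r₄ω₄e^{iθ₄}.
Eliminating the other unknown: ω₄ = r₂ω₂ sin(θ₂−θ₃) / [r₄ sin(θ₄−θ₃)].
Numerator sine = -0.03141; denominator sine = -0.99488.
Result = 0.0482·7.93·(-0.03141) / (0.1163·(-0.99488)) = +0.10376 rad/s; magnitude 0.10376 rad/s.

0.104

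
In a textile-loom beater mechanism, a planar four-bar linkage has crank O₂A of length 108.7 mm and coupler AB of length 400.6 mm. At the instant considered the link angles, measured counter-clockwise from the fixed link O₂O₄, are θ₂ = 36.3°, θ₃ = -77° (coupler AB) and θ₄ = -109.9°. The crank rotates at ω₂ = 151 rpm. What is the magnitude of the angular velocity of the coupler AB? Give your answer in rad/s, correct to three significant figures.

4.39

ω₂ = 15.81 rad/s (from 151 rpm).
Differentiating the loop-closure r₂e^{iθ₂}+r₃e^{iθ₃}=r₁+r₄e^{iθ₄} gives r₂ω₂e^{iθ₂}+r₃ω₃e^{iθ₃}=r₄ω₄e^{iθ₄}.
Eliminating the other unknown: ω₃ = r₂ω₂ sin(θ₄−θ₂) / [r₃ sin(θ₃−θ₄)].
Numerator sine = -0.55630; denominator sine = +0.54317.
Result = 0.1087·15.81·(-0.55630) / (0.4006·(+0.54317)) = -4.3943 rad/s; magnitude 4.3943 rad/s.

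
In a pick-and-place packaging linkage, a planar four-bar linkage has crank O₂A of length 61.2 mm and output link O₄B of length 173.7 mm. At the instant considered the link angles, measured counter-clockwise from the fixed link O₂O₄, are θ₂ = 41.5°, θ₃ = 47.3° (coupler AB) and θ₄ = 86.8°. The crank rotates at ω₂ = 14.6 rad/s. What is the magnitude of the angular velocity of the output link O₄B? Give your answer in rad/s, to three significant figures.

0.817

ω₂ = 14.6 rad/s
Differentiating the loop-closure r₂e^{iθ₂}+r₃e^{iθ₃}=r₁+r₄e^{iθ₄} gives r₂ω₂e^{iθ₂}+r₃ω₃e^{iθ₃}=r₄ω₄e^{iθ₄}.
Eliminating the other unknown: ω₄ = r₂ω₂ sin(θ₂−θ₃) / [r₄ sin(θ₄−θ₃)].
Numerator sine = -0.10106; denominator sine = +0.63608.
Result = 0.0612·14.6·(-0.10106) / (0.1737·(+0.63608)) = -0.81725 rad/s; magnitude 0.81725 rad/s.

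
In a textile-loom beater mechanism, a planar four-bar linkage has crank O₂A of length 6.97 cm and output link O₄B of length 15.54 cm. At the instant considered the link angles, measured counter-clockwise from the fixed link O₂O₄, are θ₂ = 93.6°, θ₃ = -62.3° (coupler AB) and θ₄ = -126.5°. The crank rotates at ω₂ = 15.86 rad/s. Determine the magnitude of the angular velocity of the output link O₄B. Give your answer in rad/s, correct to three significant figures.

3.23

ω₂ = 15.86 rad/s
Differentiating the loop-closure r₂e^{iθ₂}+r₃e^{iθ₃}=r₁+r₄e^{iθ₄} gives r₂ω₂e^{iθ₂}+r₃ω₃e^{iθ₃}=r₄ω₄e^{iθ₄}.
Eliminating the other unknown: ω₄ = r₂ω₂ sin(θ₂−θ₃) / [r₄ sin(θ₄−θ₃)].
Numerator sine = +0.40833; denominator sine = -0.90032.
Result = 0.0697·15.86·(+0.40833) / (0.1554·(-0.90032)) = -3.2263 rad/s; magnitude 3.2263 rad/s.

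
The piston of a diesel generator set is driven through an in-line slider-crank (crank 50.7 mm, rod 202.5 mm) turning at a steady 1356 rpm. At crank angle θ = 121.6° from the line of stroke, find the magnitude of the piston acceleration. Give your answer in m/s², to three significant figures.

650

ω = 2π·1356/60 = 142 rad/s
x(θ) = r cosθ + √(L² − r² sin²θ); with ω constant, a = ω²·d²x/dθ².
d²x/dθ² = −r cosθ − r²(cos2θ)/√u − r⁴ sin²2θ/(4u^{3/2}),  u = L² − r² sin²θ = 0.0391415 m².
Substituting r = 0.0507 m, L = 0.2025 m, θ = 121.6°: d²x/dθ² = +0.032254 m.
a = ω²·d²x/dθ² = (142)²·(+0.032254) = +650.37 m/s²;  |a| = 650.37 m/s².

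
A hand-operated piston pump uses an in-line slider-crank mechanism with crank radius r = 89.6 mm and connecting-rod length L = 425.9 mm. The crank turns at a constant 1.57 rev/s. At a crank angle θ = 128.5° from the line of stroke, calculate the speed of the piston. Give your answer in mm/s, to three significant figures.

ω = 2π·1.57 = 9.865 rad/s
For an in-line slider-crank, x = r cosθ + √(L² − r² sin²θ), so v = −rω sinθ·[1 + r cosθ/√(L² − r² sin²θ)].
With r = 0.0896 m, L = 0.4259 m, θ = 128.5°: √(L² − r² sin²θ) = 0.42009 m.
v = −0.0896·9.865·0.78261·[1 + 0.0896·-0.62251/0.42009] = -0.59988 m/s.
|v| = 0.59988 m/s = 599.88 mm/s.

600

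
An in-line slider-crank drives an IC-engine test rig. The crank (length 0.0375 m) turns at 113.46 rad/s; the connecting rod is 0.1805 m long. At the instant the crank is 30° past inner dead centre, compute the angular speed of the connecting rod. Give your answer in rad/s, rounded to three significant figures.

20.5

ω = 113.5 rad/s
The rod makes angle φ with the slider axis where L sinφ = r sinθ; differentiating, L cosφ·φ̇ = r ω cosθ.
L cosφ = √(L² − r² sin²θ) = 0.17952 m.
|ω_rod| = r ω |cosθ| / √(L² − r² sin²θ) = 0.0375·113.5·0.86603/0.17952 = 20.525 rad/s.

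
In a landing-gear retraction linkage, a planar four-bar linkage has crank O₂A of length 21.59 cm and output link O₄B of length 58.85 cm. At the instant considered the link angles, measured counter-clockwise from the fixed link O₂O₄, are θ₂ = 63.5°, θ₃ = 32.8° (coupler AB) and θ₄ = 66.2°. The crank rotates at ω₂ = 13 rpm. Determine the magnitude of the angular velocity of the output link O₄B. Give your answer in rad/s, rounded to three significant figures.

ω₂ = 1.361 rad/s (from 13 rpm).
Differentiating the loop-closure r₂e^{iθ₂}+r₃e^{iθ₃}=r₁+r₄e^{iθ₄} gives r₂ω₂e^{iθ₂}+r₃ω₃e^{iθ₃}=r₄ω₄e^{iθ₄}.
Eliminating the other unknown: ω₄ = r₂ω₂ sin(θ₂−θ₃) / [r₄ sin(θ₄−θ₃)].
Numerator sine = +0.51054; denominator sine = +0.55048.
Result = 0.2159·1.361·(+0.51054) / (0.5885·(+0.55048)) = +0.4632 rad/s; magnitude 0.4632 rad/s.

0.463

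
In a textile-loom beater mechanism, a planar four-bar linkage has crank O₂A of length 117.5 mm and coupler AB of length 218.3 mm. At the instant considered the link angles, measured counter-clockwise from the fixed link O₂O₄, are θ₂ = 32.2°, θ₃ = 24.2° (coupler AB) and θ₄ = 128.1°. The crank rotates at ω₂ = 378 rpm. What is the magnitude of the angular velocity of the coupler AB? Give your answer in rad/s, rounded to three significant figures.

ω₂ = 39.58 rad/s (from 378 rpm).
Differentiating the loop-closure r₂e^{iθ₂}+r₃e^{iθ₃}=r₁+r₄e^{iθ₄} gives r₂ω₂e^{iθ₂}+r₃ω₃e^{iθ₃}=r₄ω₄e^{iθ₄}.
Eliminating the other unknown: ω₃ = r₂ω₂ sin(θ₄−θ₂) / [r₃ sin(θ₃−θ₄)].
Numerator sine = +0.99470; denominator sine = -0.97072.
Result = 0.1175·39.58·(+0.99470) / (0.2183·(-0.97072)) = -21.833 rad/s; magnitude 21.833 rad/s.

21.8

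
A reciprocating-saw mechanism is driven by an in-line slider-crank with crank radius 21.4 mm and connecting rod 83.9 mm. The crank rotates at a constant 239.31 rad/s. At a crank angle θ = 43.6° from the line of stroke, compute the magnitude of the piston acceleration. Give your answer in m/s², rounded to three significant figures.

908

ω = 239.3 rad/s
x(θ) = r cosθ + √(L² − r² sin²θ); with ω constant, a = ω²·d²x/dθ².
d²x/dθ² = −r cosθ − r²(cos2θ)/√u − r⁴ sin²2θ/(4u^{3/2}),  u = L² − r² sin²θ = 0.00682142 m².
Substituting r = 0.0214 m, L = 0.0839 m, θ = 43.6°: d²x/dθ² = -0.015861 m.
a = ω²·d²x/dθ² = (239.3)²·(-0.015861) = -908.35 m/s²;  |a| = 908.35 m/s².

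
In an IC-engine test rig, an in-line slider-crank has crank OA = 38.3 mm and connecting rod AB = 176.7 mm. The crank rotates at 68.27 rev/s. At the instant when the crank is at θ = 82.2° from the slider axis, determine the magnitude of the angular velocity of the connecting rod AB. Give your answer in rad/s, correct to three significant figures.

ω = 429 rad/s (converted from 68.27 rev/s).
The rod makes angle φ with the slider axis where L sinφ = r sinθ; differentiating, L cosφ·φ̇ = r ω cosθ.
L cosφ = √(L² − r² sin²θ) = 0.17258 m.
|ω_rod| = r ω |cosθ| / √(L² − r² sin²θ) = 0.0383·429·0.13572/0.17258 = 12.92 rad/s.

12.9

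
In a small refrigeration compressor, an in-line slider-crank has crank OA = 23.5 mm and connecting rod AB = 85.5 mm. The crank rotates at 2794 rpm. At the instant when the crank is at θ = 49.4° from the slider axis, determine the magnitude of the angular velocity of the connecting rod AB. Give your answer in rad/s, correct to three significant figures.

ω = 292.6 rad/s (converted from 2794 rpm).
The rod makes angle φ with the slider axis where L sinφ = r sinθ; differentiating, L cosφ·φ̇ = r ω cosθ.
L cosφ = √(L² − r² sin²θ) = 0.083617 m.
|ω_rod| = r ω |cosθ| / √(L² − r² sin²θ) = 0.0235·292.6·0.65077/0.083617 = 53.513 rad/s.

53.5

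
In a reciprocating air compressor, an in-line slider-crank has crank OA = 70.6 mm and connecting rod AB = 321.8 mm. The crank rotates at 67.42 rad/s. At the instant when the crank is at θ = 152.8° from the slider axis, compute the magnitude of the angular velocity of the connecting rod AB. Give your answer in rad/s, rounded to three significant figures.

13.2

ω = 67.42 rad/s
The rod makes angle φ with the slider axis where L sinφ = r sinθ; differentiating, L cosφ·φ̇ = r ω cosθ.
L cosφ = √(L² − r² sin²θ) = 0.32018 m.
|ω_rod| = r ω |cosθ| / √(L² − r² sin²θ) = 0.0706·67.42·0.88942/0.32018 = 13.222 rad/s.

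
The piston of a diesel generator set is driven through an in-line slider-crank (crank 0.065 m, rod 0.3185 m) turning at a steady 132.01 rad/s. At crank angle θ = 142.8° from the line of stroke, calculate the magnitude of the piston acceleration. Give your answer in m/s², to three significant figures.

837

ω = 132 rad/s
x(θ) = r cosθ + √(L² − r² sin²θ); with ω constant, a = ω²·d²x/dθ².
d²x/dθ² = −r cosθ − r²(cos2θ)/√u − r⁴ sin²2θ/(4u^{3/2}),  u = L² − r² sin²θ = 0.0998978 m².
Substituting r = 0.065 m, L = 0.3185 m, θ = 142.8°: d²x/dθ² = +0.048049 m.
a = ω²·d²x/dθ² = (132)²·(+0.048049) = +837.32 m/s²;  |a| = 837.32 m/s².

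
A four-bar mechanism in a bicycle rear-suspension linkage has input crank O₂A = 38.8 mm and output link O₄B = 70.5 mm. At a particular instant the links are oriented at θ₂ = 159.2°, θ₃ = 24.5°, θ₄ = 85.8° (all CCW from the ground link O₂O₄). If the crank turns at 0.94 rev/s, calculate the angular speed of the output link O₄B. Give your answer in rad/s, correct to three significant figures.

ω₂ = 5.906 rad/s (from 0.94 rev/s).
Differentiating the loop-closure r₂e^{iθ₂}+r₃e^{iθ₃}=r₁+r₄e^{iθ₄} gives r₂ω₂e^{iθ₂}+r₃ω₃e^{iθ₃}=r₄ω₄e^{iθ₄}.
Eliminating the other unknown: ω₄ = r₂ω₂ sin(θ₂−θ₃) / [r₄ sin(θ₄−θ₃)].
Numerator sine = +0.71080; denominator sine = +0.87715.
Result = 0.0388·5.906·(+0.71080) / (0.0705·(+0.87715)) = +2.6341 rad/s; magnitude 2.6341 rad/s.

2.63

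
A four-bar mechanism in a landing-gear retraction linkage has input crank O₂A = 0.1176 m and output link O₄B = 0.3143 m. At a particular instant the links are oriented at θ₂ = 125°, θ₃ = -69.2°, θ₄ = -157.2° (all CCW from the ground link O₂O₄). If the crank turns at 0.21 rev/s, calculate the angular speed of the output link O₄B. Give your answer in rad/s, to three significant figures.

0.121

ω₂ = 1.319 rad/s (from 0.21 rev/s).
Differentiating the loop-closure r₂e^{iθ₂}+r₃e^{iθ₃}=r₁+r₄e^{iθ₄} gives r₂ω₂e^{iθ₂}+r₃ω₃e^{iθ₃}=r₄ω₄e^{iθ₄}.
Eliminating the other unknown: ω₄ = r₂ω₂ sin(θ₂−θ₃) / [r₄ sin(θ₄−θ₃)].
Numerator sine = -0.24531; denominator sine = -0.99939.
Result = 0.1176·1.319·(-0.24531) / (0.3143·(-0.99939)) = +0.12118 rad/s; magnitude 0.12118 rad/s.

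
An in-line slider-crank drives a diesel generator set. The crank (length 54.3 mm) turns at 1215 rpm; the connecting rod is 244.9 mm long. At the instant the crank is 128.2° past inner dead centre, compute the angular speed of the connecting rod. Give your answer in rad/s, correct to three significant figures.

ω = 127.2 rad/s (converted from 1215 rpm).
The rod makes angle φ with the slider axis where L sinφ = r sinθ; differentiating, L cosφ·φ̇ = r ω cosθ.
L cosφ = √(L² − r² sin²θ) = 0.24115 m.
|ω_rod| = r ω |cosθ| / √(L² − r² sin²θ) = 0.0543·127.2·0.61841/0.24115 = 17.717 rad/s.

17.7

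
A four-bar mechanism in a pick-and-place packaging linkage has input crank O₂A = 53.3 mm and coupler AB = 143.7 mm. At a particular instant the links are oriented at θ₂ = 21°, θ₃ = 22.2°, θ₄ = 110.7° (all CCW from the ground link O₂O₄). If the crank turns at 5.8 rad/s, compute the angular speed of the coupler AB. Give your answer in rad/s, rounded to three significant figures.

ω₂ = 5.8 rad/s
Differentiating the loop-closure r₂e^{iθ₂}+r₃e^{iθ₃}=r₁+r₄e^{iθ₄} gives r₂ω₂e^{iθ₂}+r₃ω₃e^{iθ₃}=r₄ω₄e^{iθ₄}.
Eliminating the other unknown: ω₃ = r₂ω₂ sin(θ₄−θ₂) / [r₃ sin(θ₃−θ₄)].
Numerator sine = +0.99999; denominator sine = -0.99966.
Result = 0.0533·5.8·(+0.99999) / (0.1437·(-0.99966)) = -2.152 rad/s; magnitude 2.152 rad/s.

2.15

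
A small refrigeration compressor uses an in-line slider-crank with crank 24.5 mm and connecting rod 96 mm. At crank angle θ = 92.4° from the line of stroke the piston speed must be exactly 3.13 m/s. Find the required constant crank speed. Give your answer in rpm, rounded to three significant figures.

For an in-line slider-crank, |v_piston| = rω|sinθ|·[1 + r cosθ/√(L² − r² sin²θ)].
With r = 0.0245 m, L = 0.096 m, θ = 92.4°: the bracketed kinematic factor |dx/dθ| = 0.024208 m.
ω = v/|dx/dθ| = 3.13/0.024208 = 129.3 rad/s.
N = 60ω/(2π) = 1234.7 rpm.

1230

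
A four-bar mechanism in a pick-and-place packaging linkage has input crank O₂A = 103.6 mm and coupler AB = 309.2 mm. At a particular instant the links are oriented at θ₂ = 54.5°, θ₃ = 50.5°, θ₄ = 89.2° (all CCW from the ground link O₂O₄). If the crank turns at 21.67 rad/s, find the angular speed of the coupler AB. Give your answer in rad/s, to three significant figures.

ω₂ = 21.67 rad/s
Differentiating the loop-closure r₂e^{iθ₂}+r₃e^{iθ₃}=r₁+r₄e^{iθ₄} gives r₂ω₂e^{iθ₂}+r₃ω₃e^{iθ₃}=r₄ω₄e^{iθ₄}.
Eliminating the other unknown: ω₃ = r₂ω₂ sin(θ₄−θ₂) / [r₃ sin(θ₃−θ₄)].
Numerator sine = +0.56928; denominator sine = -0.62524.
Result = 0.1036·21.67·(+0.56928) / (0.3092·(-0.62524)) = -6.6108 rad/s; magnitude 6.6108 rad/s.

6.61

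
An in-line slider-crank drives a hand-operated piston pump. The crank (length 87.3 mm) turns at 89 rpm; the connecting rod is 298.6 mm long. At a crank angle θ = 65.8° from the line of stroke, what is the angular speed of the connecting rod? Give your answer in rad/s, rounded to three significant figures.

1.16

ω = 9.32 rad/s (converted from 89 rpm).
The rod makes angle φ with the slider axis where L sinφ = r sinθ; differentiating, L cosφ·φ̇ = r ω cosθ.
L cosφ = √(L² − r² sin²θ) = 0.28779 m.
|ω_rod| = r ω |cosθ| / √(L² − r² sin²θ) = 0.0873·9.32·0.40992/0.28779 = 1.1589 rad/s.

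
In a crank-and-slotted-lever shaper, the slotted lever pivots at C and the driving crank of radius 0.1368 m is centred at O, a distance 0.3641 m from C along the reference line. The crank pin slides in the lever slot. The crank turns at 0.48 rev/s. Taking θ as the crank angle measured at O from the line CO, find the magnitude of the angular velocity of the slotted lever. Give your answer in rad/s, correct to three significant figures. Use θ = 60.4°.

0.652

ω = 3.016 rad/s (from 0.48 rev/s).
Crank pin A relative to C: A = (d + r cosθ, r sinθ); lever angle φ = atan2(r sinθ, d + r cosθ).
Differentiating tanφ: φ̇ = rω(d cosθ + r)/(d² + r² + 2dr cosθ).
d² + r² + 2dr cosθ = |CA|² = 0.200488 m²;  d cosθ + r = +0.31664 m.
|ω_lever| = |0.1368·3.016·+0.31664| / 0.200488 = 0.65161 rad/s.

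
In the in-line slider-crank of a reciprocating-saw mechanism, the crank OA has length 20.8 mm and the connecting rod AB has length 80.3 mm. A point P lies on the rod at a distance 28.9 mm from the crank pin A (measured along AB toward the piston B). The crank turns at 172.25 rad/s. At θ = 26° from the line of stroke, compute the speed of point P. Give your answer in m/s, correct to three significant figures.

2.67

ω = 172.2 rad/s.  Crank-pin speed |V_A| = rω = 3.5828 m/s, perpendicular to OA.
Rod angle: sinφ = −(r/L) sinθ ⇒ φ = -6.520°; ω_rod = −rω cosθ/√(L²−r²sin²θ) = -40.363 rad/s.
V_P = V_A + ω_rod × AP, with AP = 0.0289 m along the rod.
Components: V_Px = −rω sinθ − a·ω_rod·sinφ = -1.7031 m/s;  V_Py = rω cosθ + a·ω_rod·cosφ = +2.0612 m/s.
|V_P| = √(V_Px² + V_Py²) = 2.6738 m/s.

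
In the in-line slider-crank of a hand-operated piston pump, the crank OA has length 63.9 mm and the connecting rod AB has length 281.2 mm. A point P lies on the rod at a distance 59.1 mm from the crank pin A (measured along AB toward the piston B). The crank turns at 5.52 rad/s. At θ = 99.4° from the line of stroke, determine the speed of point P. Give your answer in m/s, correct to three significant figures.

ω = 5.52 rad/s.  Crank-pin speed |V_A| = rω = 0.35273 m/s, perpendicular to OA.
Rod angle: sinφ = −(r/L) sinθ ⇒ φ = -12.955°; ω_rod = −rω cosθ/√(L²−r²sin²θ) = +0.21022 rad/s.
V_P = V_A + ω_rod × AP, with AP = 0.0591 m along the rod.
Components: V_Px = −rω sinθ − a·ω_rod·sinφ = -0.34521 m/s;  V_Py = rω cosθ + a·ω_rod·cosφ = -0.045502 m/s.
|V_P| = √(V_Px² + V_Py²) = 0.34819 m/s.

0.348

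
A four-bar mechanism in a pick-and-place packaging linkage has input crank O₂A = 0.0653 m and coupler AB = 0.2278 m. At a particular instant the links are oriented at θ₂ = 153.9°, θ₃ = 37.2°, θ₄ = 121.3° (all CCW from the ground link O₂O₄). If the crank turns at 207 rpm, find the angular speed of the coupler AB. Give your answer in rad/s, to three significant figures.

3.37

ω₂ = 21.68 rad/s (from 207 rpm).
Differentiating the loop-closure r₂e^{iθ₂}+r₃e^{iθ₃}=r₁+r₄e^{iθ₄} gives r₂ω₂e^{iθ₂}+r₃ω₃e^{iθ₃}=r₄ω₄e^{iθ₄}.
Eliminating the other unknown: ω₃ = r₂ω₂ sin(θ₄−θ₂) / [r₃ sin(θ₃−θ₄)].
Numerator sine = -0.53877; denominator sine = -0.99470.
Result = 0.0653·21.68·(-0.53877) / (0.2278·(-0.99470)) = +3.3657 rad/s; magnitude 3.3657 rad/s.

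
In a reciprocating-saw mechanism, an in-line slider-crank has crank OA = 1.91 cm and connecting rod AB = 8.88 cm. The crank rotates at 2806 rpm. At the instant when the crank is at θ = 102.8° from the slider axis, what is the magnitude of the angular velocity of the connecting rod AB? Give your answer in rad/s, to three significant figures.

ω = 293.8 rad/s (converted from 2806 rpm).
The rod makes angle φ with the slider axis where L sinφ = r sinθ; differentiating, L cosφ·φ̇ = r ω cosθ.
L cosφ = √(L² − r² sin²θ) = 0.086825 m.
|ω_rod| = r ω |cosθ| / √(L² − r² sin²θ) = 0.0191·293.8·0.22155/0.086825 = 14.321 rad/s.

14.3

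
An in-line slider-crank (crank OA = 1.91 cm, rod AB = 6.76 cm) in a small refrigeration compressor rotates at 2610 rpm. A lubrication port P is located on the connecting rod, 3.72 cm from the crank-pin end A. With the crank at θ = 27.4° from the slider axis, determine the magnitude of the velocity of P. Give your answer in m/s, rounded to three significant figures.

ω = 273.3 rad/s.  Crank-pin speed |V_A| = rω = 5.2204 m/s, perpendicular to OA.
Rod angle: sinφ = −(r/L) sinθ ⇒ φ = -7.471°; ω_rod = −rω cosθ/√(L²−r²sin²θ) = -69.148 rad/s.
V_P = V_A + ω_rod × AP, with AP = 0.0372 m along the rod.
Components: V_Px = −rω sinθ − a·ω_rod·sinφ = -2.7369 m/s;  V_Py = rω cosθ + a·ω_rod·cosφ = +2.0843 m/s.
|V_P| = √(V_Px² + V_Py²) = 3.4402 m/s.

3.44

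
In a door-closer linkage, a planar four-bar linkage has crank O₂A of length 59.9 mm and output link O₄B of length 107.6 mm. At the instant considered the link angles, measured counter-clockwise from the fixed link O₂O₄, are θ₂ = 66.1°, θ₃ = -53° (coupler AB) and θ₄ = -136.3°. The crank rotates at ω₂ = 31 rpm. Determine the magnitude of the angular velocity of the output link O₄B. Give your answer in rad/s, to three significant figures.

ω₂ = 3.246 rad/s (from 31 rpm).
Differentiating the loop-closure r₂e^{iθ₂}+r₃e^{iθ₃}=r₁+r₄e^{iθ₄} gives r₂ω₂e^{iθ₂}+r₃ω₃e^{iθ₃}=r₄ω₄e^{iθ₄}.
Eliminating the other unknown: ω₄ = r₂ω₂ sin(θ₂−θ₃) / [r₄ sin(θ₄−θ₃)].
Numerator sine = +0.87377; denominator sine = -0.99317.
Result = 0.0599·3.246·(+0.87377) / (0.1076·(-0.99317)) = -1.5899 rad/s; magnitude 1.5899 rad/s.

1.59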